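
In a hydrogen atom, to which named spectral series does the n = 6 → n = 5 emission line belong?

Pfund

The series is set by the lower level: n_f = 5 is the Pfund series.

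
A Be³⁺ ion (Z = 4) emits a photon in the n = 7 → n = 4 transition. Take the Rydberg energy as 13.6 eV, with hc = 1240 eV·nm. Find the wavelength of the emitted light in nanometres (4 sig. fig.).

135.4 nm

For Z = 4 the level energies scale as Z², so the effective Rydberg energy is 13.6 × 16 = 217.6 eV.
ΔE = 217.6 × (1/4² − 1/7²) = 217.6 × 0.04209 = 9.159 eV.
λ = hc/ΔE = 1240 / 9.159 = 135.4 nm.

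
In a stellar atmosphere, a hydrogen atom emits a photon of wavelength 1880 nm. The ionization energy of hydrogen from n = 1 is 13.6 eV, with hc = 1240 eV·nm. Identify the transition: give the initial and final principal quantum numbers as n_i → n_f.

The photon energy is ΔE = hc/λ = 1240 / 1880 = 0.6596 eV.
With Z = 1, ΔE = 13.60 × (1/n_f² − 1/n_i²), so 1/n_f² − 1/n_i² = 0.04850.
Trying n_f = 3 gives 1/n_i² = 0.06261, i.e. n_i ≈ 4; this pair matches.

n_i = 4, n_f = 3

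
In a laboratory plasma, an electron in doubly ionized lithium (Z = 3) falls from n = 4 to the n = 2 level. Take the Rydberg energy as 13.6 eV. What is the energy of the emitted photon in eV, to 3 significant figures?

The Bohr energies scale as Z², so for Z = 3: E_n = −122.4/n² eV.
E_4 = −122.4/16 = −7.650 eV and E_2 = −122.4/4 = −30.60 eV.
The photon energy is |E_4 − E_2| = 23.0 eV.

23.0 eV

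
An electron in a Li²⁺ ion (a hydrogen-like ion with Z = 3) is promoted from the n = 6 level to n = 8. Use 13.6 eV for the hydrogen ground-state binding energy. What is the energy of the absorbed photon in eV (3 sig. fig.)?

1.49 eV

The Bohr energies scale as Z², so for Z = 3: E_n = −122.4/n² eV.
E_8 = −122.4/64 = −1.913 eV and E_6 = −122.4/36 = −3.400 eV.
The photon energy is |E_8 − E_6| = 1.49 eV.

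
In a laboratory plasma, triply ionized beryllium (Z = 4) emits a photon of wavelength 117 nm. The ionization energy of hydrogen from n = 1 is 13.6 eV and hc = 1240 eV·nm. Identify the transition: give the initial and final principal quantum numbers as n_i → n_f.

The photon energy is ΔE = hc/λ = 1240 / 117 = 10.60 eV.
With Z = 4, ΔE = 217.6 × (1/n_f² − 1/n_i²), so 1/n_f² − 1/n_i² = 0.04871.
Trying n_f = 3 gives 1/n_i² = 0.06241, i.e. n_i ≈ 4; this pair matches.

n_i = 4, n_f = 3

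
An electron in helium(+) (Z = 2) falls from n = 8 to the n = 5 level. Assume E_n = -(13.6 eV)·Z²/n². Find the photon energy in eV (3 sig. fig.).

1.33 eV

The Bohr energies scale as Z², so for Z = 2: E_n = −54.40/n² eV.
E_8 = −54.40/64 = −0.8500 eV and E_5 = −54.40/25 = −2.176 eV.
The photon energy is |E_8 − E_5| = 1.33 eV.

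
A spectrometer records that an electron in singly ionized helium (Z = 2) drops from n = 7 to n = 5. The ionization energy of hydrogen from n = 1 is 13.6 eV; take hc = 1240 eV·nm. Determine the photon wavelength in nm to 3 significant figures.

1160 nm

For Z = 2 the level energies scale as Z², so the effective Rydberg energy is 13.6 × 4 = 54.40 eV.
ΔE = 54.40 × (1/5² − 1/7²) = 54.40 × 0.01959 = 1.066 eV.
λ = hc/ΔE = 1240 / 1.066 = 1160 nm.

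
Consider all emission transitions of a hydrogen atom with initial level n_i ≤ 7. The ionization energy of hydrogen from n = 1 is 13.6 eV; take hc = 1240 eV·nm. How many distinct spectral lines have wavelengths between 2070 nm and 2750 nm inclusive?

2

Enumerate all n_i → n_f pairs with 1 ≤ n_f < n_i ≤ 7 and compute λ = 1240 / [13.6·1·(1/n_f² − 1/n_i²)].
Lines falling in [2070, 2750] nm: 7→4 (2166 nm), 6→4 (2626 nm).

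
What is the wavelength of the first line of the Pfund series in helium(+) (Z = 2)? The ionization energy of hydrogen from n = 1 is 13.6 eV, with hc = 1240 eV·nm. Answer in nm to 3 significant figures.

1860 nm

The Pfund series terminates on n_f = 5; the first line has n_i = 5+1 = 6.
ΔE = 54.40 × (1/5² − 1/6²) = 0.6649 eV.
λ = 1240 / 0.6649 = 1860 nm.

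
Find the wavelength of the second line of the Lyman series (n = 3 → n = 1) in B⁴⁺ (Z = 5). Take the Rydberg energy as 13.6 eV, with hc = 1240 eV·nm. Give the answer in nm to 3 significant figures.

The Lyman series terminates on n_f = 1; the second line has n_i = 1+2 = 3.
ΔE = 340.0 × (1/1² − 1/3²) = 302.2 eV.
λ = 1240 / 302.2 = 4.10 nm.

4.10 nm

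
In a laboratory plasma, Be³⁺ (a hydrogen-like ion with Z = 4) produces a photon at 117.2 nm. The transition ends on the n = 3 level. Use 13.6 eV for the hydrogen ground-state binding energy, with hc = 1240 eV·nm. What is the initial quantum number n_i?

n_i = 4

The photon energy is ΔE = hc/λ = 1240 / 117.2 = 10.58 eV.
With Z = 4, ΔE = 217.6 × (1/n_f² − 1/n_i²), so 1/n_f² − 1/n_i² = 0.04862.
With n_f = 3: 1/n_i² = 1/9 − 0.04862 = 0.06249, so n_i ≈ 4.00.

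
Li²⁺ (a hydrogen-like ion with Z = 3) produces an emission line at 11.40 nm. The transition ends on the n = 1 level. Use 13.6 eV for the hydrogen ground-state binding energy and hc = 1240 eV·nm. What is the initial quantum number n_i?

The photon energy is ΔE = hc/λ = 1240 / 11.40 = 108.8 eV.
With Z = 3, ΔE = 122.4 × (1/n_f² − 1/n_i²), so 1/n_f² − 1/n_i² = 0.8887.
With n_f = 1: 1/n_i² = 1/1 − 0.8887 = 0.1113, so n_i ≈ 3.00.

n_i = 3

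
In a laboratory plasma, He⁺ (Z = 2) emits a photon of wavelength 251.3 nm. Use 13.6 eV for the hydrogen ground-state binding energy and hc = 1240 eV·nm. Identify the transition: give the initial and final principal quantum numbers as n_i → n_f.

The photon energy is ΔE = hc/λ = 1240 / 251.3 = 4.934 eV.
With Z = 2, ΔE = 54.40 × (1/n_f² − 1/n_i²), so 1/n_f² − 1/n_i² = 0.09070.
Trying n_f = 3 gives 1/n_i² = 0.02041, i.e. n_i ≈ 7; this pair matches.

n_i = 7, n_f = 3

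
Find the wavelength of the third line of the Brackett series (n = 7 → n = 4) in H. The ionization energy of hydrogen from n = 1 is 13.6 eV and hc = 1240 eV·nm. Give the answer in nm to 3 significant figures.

2170 nm

The Brackett series terminates on n_f = 4; the third line has n_i = 4+3 = 7.
ΔE = 13.60 × (1/4² − 1/7²) = 0.5724 eV.
λ = 1240 / 0.5724 = 2170 nm.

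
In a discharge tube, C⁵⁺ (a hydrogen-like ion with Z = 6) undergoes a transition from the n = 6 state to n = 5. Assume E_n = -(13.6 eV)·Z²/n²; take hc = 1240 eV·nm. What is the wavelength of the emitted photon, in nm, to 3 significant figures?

207 nm

For Z = 6 the level energies scale as Z², so the effective Rydberg energy is 13.6 × 36 = 489.6 eV.
ΔE = 489.6 × (1/5² − 1/6²) = 489.6 × 0.01222 = 5.984 eV.
λ = hc/ΔE = 1240 / 5.984 = 207 nm.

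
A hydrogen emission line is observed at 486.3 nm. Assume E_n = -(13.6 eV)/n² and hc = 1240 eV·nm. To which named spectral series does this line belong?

Balmer

ΔE = 1240/486.3 = 2.550 eV.
This matches 13.6 × (1/2² − 1/4²), so n_f = 2: the Balmer series.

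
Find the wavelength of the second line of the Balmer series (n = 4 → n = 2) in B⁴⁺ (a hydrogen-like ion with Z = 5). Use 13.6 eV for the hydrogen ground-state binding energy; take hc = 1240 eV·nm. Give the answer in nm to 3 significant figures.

19.5 nm

The Balmer series terminates on n_f = 2; the second line has n_i = 2+2 = 4.
ΔE = 340.0 × (1/2² − 1/4²) = 63.75 eV.
λ = 1240 / 63.75 = 19.5 nm.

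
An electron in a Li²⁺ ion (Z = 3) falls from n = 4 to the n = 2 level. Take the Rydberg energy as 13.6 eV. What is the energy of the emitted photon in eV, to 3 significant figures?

23.0 eV

The Bohr energies scale as Z², so for Z = 3: E_n = −122.4/n² eV.
E_4 = −122.4/16 = −7.650 eV and E_2 = −122.4/4 = −30.60 eV.
The photon energy is |E_4 − E_2| = 23.0 eV.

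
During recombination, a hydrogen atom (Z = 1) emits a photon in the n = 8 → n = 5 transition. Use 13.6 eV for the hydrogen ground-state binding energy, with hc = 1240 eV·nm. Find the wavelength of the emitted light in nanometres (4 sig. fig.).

ΔE = 13.60 × (1/5² − 1/8²) = 13.60 × 0.02438 = 0.3315 eV.
λ = hc/ΔE = 1240 / 0.3315 = 3741 nm.

3741 nm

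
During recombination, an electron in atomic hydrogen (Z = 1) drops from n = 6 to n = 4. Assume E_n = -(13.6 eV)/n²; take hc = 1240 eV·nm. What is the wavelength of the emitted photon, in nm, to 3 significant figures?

ΔE = 13.60 × (1/4² − 1/6²) = 13.60 × 0.03472 = 0.4722 eV.
λ = hc/ΔE = 1240 / 0.4722 = 2630 nm.

2630 nm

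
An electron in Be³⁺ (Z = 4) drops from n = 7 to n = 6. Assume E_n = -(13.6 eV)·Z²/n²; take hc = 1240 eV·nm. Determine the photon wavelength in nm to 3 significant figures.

For Z = 4 the level energies scale as Z², so the effective Rydberg energy is 13.6 × 16 = 217.6 eV.
ΔE = 217.6 × (1/6² − 1/7²) = 217.6 × 0.007370 = 1.604 eV.
λ = hc/ΔE = 1240 / 1.604 = 773 nm.

773 nm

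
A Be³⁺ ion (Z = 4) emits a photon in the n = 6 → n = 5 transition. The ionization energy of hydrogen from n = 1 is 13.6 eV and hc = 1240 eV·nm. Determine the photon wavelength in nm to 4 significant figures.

466.2 nm

For Z = 4 the level energies scale as Z², so the effective Rydberg energy is 13.6 × 16 = 217.6 eV.
ΔE = 217.6 × (1/5² − 1/6²) = 217.6 × 0.01222 = 2.660 eV.
λ = hc/ΔE = 1240 / 2.660 = 466.2 nm.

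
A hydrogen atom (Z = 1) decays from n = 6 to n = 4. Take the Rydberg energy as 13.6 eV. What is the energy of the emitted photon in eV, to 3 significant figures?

0.472 eV

E_6 = −13.60/36 = −0.3778 eV and E_4 = −13.60/16 = −0.8500 eV.
The photon energy is |E_6 − E_4| = 0.472 eV.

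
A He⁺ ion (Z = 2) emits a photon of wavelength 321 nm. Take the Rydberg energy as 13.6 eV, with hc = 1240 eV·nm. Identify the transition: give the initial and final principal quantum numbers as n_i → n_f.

n_i = 5, n_f = 3

The photon energy is ΔE = hc/λ = 1240 / 321 = 3.863 eV.
With Z = 2, ΔE = 54.40 × (1/n_f² − 1/n_i²), so 1/n_f² − 1/n_i² = 0.07101.
Trying n_f = 3 gives 1/n_i² = 0.04010, i.e. n_i ≈ 5; this pair matches.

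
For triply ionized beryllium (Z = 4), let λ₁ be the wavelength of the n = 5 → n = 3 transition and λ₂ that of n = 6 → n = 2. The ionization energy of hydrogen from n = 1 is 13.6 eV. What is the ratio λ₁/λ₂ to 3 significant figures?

3.13

λ ∝ 1/ΔE ∝ 1/(1/n_f² − 1/n_i²), and the Z² and hc factors cancel in the ratio.
λ₁/λ₂ = (1/2² − 1/6²)/(1/3² − 1/5²) = 0.2222/0.07111 = 3.13.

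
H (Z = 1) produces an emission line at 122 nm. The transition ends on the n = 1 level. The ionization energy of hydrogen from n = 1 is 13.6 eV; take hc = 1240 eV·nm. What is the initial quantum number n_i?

n_i = 2

The photon energy is ΔE = hc/λ = 1240 / 122 = 10.16 eV.
With Z = 1, ΔE = 13.60 × (1/n_f² − 1/n_i²), so 1/n_f² − 1/n_i² = 0.7473.
With n_f = 1: 1/n_i² = 1/1 − 0.7473 = 0.2527, so n_i ≈ 1.99.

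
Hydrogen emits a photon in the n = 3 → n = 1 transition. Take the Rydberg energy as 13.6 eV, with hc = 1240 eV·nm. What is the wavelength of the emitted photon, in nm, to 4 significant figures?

ΔE = 13.60 × (1/1² − 1/3²) = 13.60 × 0.8889 = 12.09 eV.
λ = hc/ΔE = 1240 / 12.09 = 102.6 nm.

102.6 nm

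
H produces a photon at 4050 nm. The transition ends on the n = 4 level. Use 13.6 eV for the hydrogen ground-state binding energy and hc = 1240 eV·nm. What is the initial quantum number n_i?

The photon energy is ΔE = hc/λ = 1240 / 4050 = 0.3062 eV.
With Z = 1, ΔE = 13.60 × (1/n_f² − 1/n_i²), so 1/n_f² − 1/n_i² = 0.02251.
With n_f = 4: 1/n_i² = 1/16 − 0.02251 = 0.03999, so n_i ≈ 5.00.

n_i = 5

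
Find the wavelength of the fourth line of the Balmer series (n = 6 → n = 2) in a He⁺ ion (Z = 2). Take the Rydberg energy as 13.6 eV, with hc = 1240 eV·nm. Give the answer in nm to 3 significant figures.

The Balmer series terminates on n_f = 2; the fourth line has n_i = 2+4 = 6.
ΔE = 54.40 × (1/2² − 1/6²) = 12.09 eV.
λ = 1240 / 12.09 = 103 nm.

103 nm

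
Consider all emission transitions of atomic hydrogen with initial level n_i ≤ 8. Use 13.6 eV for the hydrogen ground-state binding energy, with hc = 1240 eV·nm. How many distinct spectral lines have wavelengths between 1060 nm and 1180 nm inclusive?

Enumerate all n_i → n_f pairs with 1 ≤ n_f < n_i ≤ 8 and compute λ = 1240 / [13.6·1·(1/n_f² − 1/n_i²)].
Lines falling in [1060, 1180] nm: 6→3 (1094 nm).

1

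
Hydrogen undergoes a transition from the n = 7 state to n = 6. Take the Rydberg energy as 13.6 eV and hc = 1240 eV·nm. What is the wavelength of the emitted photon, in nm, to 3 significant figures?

12400 nm

ΔE = 13.60 × (1/6² − 1/7²) = 13.60 × 0.007370 = 0.1002 eV.
λ = hc/ΔE = 1240 / 0.1002 = 12400 nm.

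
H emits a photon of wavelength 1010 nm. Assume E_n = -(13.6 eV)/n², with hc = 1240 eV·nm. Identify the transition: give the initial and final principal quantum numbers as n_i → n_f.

n_i = 7, n_f = 3

The photon energy is ΔE = hc/λ = 1240 / 1010 = 1.228 eV.
With Z = 1, ΔE = 13.60 × (1/n_f² − 1/n_i²), so 1/n_f² − 1/n_i² = 0.09027.
Trying n_f = 3 gives 1/n_i² = 0.02084, i.e. n_i ≈ 7; this pair matches.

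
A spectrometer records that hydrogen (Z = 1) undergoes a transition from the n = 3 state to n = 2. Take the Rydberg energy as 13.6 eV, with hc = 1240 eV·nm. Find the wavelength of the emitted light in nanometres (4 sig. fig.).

ΔE = 13.60 × (1/2² − 1/3²) = 13.60 × 0.1389 = 1.889 eV.
λ = hc/ΔE = 1240 / 1.889 = 656.5 nm.
This line belongs to the Balmer series.

656.5 nm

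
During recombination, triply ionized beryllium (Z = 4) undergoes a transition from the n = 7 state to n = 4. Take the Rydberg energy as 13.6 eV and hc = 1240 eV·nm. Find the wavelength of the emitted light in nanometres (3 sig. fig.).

135 nm

For Z = 4 the level energies scale as Z², so the effective Rydberg energy is 13.6 × 16 = 217.6 eV.
ΔE = 217.6 × (1/4² − 1/7²) = 217.6 × 0.04209 = 9.159 eV.
λ = hc/ΔE = 1240 / 9.159 = 135 nm.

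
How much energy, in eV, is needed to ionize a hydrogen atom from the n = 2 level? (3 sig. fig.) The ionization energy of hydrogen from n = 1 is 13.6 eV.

E_2 = −13.60/4 = −3.40 eV, so ionization (to E = 0) requires 3.40 eV.

3.40 eV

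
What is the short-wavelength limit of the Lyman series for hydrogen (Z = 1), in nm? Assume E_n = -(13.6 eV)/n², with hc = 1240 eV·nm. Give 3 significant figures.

The Lyman series has lower level n_f = 1; the series limit corresponds to n_i → ∞.
ΔE_max = 13.6 × 1 / 1² = 13.60 eV.
λ_min = 1240 / 13.60 = 91.2 nm.

91.2 nm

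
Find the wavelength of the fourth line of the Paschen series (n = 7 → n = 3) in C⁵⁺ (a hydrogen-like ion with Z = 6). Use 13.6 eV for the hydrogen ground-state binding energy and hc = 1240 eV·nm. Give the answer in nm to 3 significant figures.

27.9 nm

The Paschen series terminates on n_f = 3; the fourth line has n_i = 3+4 = 7.
ΔE = 489.6 × (1/3² − 1/7²) = 44.41 eV.
λ = 1240 / 44.41 = 27.9 nm.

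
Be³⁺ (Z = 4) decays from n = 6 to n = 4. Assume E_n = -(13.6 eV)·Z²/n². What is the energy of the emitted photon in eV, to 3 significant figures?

7.56 eV

The Bohr energies scale as Z², so for Z = 4: E_n = −217.6/n² eV.
E_6 = −217.6/36 = −6.044 eV and E_4 = −217.6/16 = −13.60 eV.
The photon energy is |E_6 − E_4| = 7.56 eV.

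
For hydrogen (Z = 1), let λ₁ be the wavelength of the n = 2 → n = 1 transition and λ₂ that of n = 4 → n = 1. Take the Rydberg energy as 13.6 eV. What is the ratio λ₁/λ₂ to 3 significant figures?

λ ∝ 1/ΔE ∝ 1/(1/n_f² − 1/n_i²), and the Z² and hc factors cancel in the ratio.
λ₁/λ₂ = (1/1² − 1/4²)/(1/1² − 1/2²) = 0.9375/0.7500 = 1.25.

1.25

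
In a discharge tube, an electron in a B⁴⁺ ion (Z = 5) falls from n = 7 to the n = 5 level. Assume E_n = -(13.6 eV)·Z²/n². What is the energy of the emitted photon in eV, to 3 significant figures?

6.66 eV

The Bohr energies scale as Z², so for Z = 5: E_n = −340.0/n² eV.
E_7 = −340.0/49 = −6.939 eV and E_5 = −340.0/25 = −13.60 eV.
The photon energy is |E_7 − E_5| = 6.66 eV.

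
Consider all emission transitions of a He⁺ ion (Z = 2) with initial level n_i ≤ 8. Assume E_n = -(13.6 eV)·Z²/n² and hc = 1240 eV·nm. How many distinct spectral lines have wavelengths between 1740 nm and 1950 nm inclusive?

2

Enumerate all n_i → n_f pairs with 1 ≤ n_f < n_i ≤ 8 and compute λ = 1240 / [13.6·4·(1/n_f² − 1/n_i²)].
Lines falling in [1740, 1950] nm: 6→5 (1865 nm), 8→6 (1876 nm).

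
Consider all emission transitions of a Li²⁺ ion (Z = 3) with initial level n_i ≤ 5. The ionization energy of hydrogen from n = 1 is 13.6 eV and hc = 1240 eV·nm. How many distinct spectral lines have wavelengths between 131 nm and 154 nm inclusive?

1

Enumerate all n_i → n_f pairs with 1 ≤ n_f < n_i ≤ 5 and compute λ = 1240 / [13.6·9·(1/n_f² − 1/n_i²)].
Lines falling in [131, 154] nm: 5→3 (142.5 nm).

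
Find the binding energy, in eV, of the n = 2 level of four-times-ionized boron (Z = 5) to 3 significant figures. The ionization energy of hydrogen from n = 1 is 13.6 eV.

85.0 eV

E_n = −13.6 Z²/n² = −340.0/n² eV for Z = 5.
E_2 = −340.0/4 = −85.0 eV, so ionization (to E = 0) requires 85.0 eV.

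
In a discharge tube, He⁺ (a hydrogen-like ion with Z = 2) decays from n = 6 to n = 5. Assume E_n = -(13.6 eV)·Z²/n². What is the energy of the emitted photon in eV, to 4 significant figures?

The Bohr energies scale as Z², so for Z = 2: E_n = −54.40/n² eV.
E_6 = −54.40/36 = −1.511 eV and E_5 = −54.40/25 = −2.176 eV.
The photon energy is |E_6 − E_5| = 0.6649 eV.

0.6649 eV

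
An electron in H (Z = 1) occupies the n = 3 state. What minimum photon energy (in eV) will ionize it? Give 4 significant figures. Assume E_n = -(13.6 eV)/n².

1.511 eV

E_3 = −13.60/9 = −1.511 eV, so ionization (to E = 0) requires 1.511 eV.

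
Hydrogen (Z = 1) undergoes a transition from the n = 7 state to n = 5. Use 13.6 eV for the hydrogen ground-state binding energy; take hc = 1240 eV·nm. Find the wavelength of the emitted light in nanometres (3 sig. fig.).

ΔE = 13.60 × (1/5² − 1/7²) = 13.60 × 0.01959 = 0.2664 eV.
λ = hc/ΔE = 1240 / 0.2664 = 4650 nm.

4650 nm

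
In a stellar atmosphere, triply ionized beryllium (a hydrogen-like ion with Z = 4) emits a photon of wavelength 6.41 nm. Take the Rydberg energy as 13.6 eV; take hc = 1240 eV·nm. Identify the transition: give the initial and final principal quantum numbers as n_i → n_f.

n_i = 3, n_f = 1

The photon energy is ΔE = hc/λ = 1240 / 6.41 = 193.4 eV.
With Z = 4, ΔE = 217.6 × (1/n_f² − 1/n_i²), so 1/n_f² − 1/n_i² = 0.8890.
Trying n_f = 1 gives 1/n_i² = 0.1110, i.e. n_i ≈ 3; this pair matches.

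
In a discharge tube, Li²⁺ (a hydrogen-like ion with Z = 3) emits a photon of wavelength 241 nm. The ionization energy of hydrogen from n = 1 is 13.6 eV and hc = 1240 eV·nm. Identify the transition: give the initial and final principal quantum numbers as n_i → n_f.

The photon energy is ΔE = hc/λ = 1240 / 241 = 5.145 eV.
With Z = 3, ΔE = 122.4 × (1/n_f² − 1/n_i²), so 1/n_f² − 1/n_i² = 0.04204.
Trying n_f = 4 gives 1/n_i² = 0.02046, i.e. n_i ≈ 7; this pair matches.

n_i = 7, n_f = 4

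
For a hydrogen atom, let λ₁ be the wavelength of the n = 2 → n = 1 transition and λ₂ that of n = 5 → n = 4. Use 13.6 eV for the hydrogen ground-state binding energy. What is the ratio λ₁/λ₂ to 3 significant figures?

0.0300

λ ∝ 1/ΔE ∝ 1/(1/n_f² − 1/n_i²), and the Z² and hc factors cancel in the ratio.
λ₁/λ₂ = (1/4² − 1/5²)/(1/1² − 1/2²) = 0.02250/0.7500 = 0.0300.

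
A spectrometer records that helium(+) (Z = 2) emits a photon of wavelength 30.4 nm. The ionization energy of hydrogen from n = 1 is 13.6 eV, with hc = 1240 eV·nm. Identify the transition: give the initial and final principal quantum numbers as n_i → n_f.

The photon energy is ΔE = hc/λ = 1240 / 30.4 = 40.79 eV.
With Z = 2, ΔE = 54.40 × (1/n_f² − 1/n_i²), so 1/n_f² − 1/n_i² = 0.7498.
Trying n_f = 1 gives 1/n_i² = 0.2502, i.e. n_i ≈ 2; this pair matches.

n_i = 2, n_f = 1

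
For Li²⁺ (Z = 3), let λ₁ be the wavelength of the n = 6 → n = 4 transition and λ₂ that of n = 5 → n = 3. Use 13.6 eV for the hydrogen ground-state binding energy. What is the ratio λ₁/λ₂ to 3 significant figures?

λ ∝ 1/ΔE ∝ 1/(1/n_f² − 1/n_i²), and the Z² and hc factors cancel in the ratio.
λ₁/λ₂ = (1/3² − 1/5²)/(1/4² − 1/6²) = 0.07111/0.03472 = 2.05.

2.05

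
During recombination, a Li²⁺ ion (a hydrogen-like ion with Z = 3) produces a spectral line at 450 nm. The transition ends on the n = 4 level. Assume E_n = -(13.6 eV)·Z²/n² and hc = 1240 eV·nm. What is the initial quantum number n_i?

n_i = 5

The photon energy is ΔE = hc/λ = 1240 / 450 = 2.756 eV.
With Z = 3, ΔE = 122.4 × (1/n_f² − 1/n_i²), so 1/n_f² − 1/n_i² = 0.02251.
With n_f = 4: 1/n_i² = 1/16 − 0.02251 = 0.03999, so n_i ≈ 5.00.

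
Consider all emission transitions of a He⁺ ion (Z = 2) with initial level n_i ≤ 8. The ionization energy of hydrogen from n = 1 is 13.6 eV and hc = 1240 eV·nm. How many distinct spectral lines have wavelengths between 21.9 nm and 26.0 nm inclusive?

Enumerate all n_i → n_f pairs with 1 ≤ n_f < n_i ≤ 8 and compute λ = 1240 / [13.6·4·(1/n_f² − 1/n_i²)].
Lines falling in [21.9, 26.0] nm: 8→1 (23.16 nm), 7→1 (23.27 nm), 6→1 (23.45 nm), 5→1 (23.74 nm), 4→1 (24.31 nm), 3→1 (25.64 nm).

6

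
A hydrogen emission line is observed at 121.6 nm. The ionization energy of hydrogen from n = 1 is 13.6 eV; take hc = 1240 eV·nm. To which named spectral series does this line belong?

ΔE = 1240/121.6 = 10.20 eV.
This matches 13.6 × (1/1² − 1/2²), so n_f = 1: the Lyman series.

Lyman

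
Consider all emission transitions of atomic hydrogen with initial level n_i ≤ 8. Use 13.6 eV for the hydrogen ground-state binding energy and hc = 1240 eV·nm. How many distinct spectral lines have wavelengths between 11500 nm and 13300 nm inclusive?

Enumerate all n_i → n_f pairs with 1 ≤ n_f < n_i ≤ 8 and compute λ = 1240 / [13.6·1·(1/n_f² − 1/n_i²)].
Lines falling in [11500, 13300] nm: 7→6 (12370 nm).

1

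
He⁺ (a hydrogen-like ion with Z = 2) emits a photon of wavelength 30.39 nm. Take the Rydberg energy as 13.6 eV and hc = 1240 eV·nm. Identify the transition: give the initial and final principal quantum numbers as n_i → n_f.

The photon energy is ΔE = hc/λ = 1240 / 30.39 = 40.80 eV.
With Z = 2, ΔE = 54.40 × (1/n_f² − 1/n_i²), so 1/n_f² − 1/n_i² = 0.7501.
Trying n_f = 1 gives 1/n_i² = 0.2499, i.e. n_i ≈ 2; this pair matches.

n_i = 2, n_f = 1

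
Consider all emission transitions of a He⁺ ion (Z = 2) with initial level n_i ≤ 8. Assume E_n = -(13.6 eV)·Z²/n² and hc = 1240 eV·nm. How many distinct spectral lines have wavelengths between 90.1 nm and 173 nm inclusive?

6

Enumerate all n_i → n_f pairs with 1 ≤ n_f < n_i ≤ 8 and compute λ = 1240 / [13.6·4·(1/n_f² − 1/n_i²)].
Lines falling in [90.1, 173] nm: 8→2 (97.25 nm), 7→2 (99.28 nm), 6→2 (102.6 nm), 5→2 (108.5 nm), 4→2 (121.6 nm), 3→2 (164.1 nm).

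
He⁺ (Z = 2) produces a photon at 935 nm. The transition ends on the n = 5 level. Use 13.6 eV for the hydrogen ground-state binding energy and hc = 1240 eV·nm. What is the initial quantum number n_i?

n_i = 8

The photon energy is ΔE = hc/λ = 1240 / 935 = 1.326 eV.
With Z = 2, ΔE = 54.40 × (1/n_f² − 1/n_i²), so 1/n_f² − 1/n_i² = 0.02438.
With n_f = 5: 1/n_i² = 1/25 − 0.02438 = 0.01562, so n_i ≈ 8.00.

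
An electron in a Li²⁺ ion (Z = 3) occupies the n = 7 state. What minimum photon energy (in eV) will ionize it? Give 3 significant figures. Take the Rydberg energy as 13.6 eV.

2.50 eV

E_n = −13.6 Z²/n² = −122.4/n² eV for Z = 3.
E_7 = −122.4/49 = −2.50 eV, so ionization (to E = 0) requires 2.50 eV.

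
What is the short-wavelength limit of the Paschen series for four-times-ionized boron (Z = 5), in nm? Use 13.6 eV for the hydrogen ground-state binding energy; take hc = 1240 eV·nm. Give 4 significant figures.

32.82 nm

The Paschen series has lower level n_f = 3; the series limit corresponds to n_i → ∞.
ΔE_max = 13.6 × 25 / 3² = 37.78 eV.
λ_min = 1240 / 37.78 = 32.82 nm.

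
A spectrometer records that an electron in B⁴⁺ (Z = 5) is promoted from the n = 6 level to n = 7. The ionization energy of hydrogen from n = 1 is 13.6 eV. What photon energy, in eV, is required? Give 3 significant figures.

2.51 eV

The Bohr energies scale as Z², so for Z = 5: E_n = −340.0/n² eV.
E_7 = −340.0/49 = −6.939 eV and E_6 = −340.0/36 = −9.444 eV.
The photon energy is |E_7 − E_6| = 2.51 eV.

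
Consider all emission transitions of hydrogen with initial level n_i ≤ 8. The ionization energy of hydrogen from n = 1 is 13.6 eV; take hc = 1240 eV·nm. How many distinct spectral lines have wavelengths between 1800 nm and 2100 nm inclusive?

2

Enumerate all n_i → n_f pairs with 1 ≤ n_f < n_i ≤ 8 and compute λ = 1240 / [13.6·1·(1/n_f² − 1/n_i²)].
Lines falling in [1800, 2100] nm: 4→3 (1876 nm), 8→4 (1945 nm).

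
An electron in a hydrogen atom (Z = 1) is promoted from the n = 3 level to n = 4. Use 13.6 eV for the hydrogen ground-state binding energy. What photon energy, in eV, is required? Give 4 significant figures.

E_4 = −13.60/16 = −0.8500 eV and E_3 = −13.60/9 = −1.511 eV.
The photon energy is |E_4 − E_3| = 0.6611 eV.

0.6611 eV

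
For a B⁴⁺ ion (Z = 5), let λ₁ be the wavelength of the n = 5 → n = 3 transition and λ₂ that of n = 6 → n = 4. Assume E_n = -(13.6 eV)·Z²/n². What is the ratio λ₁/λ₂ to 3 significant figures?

0.488

λ ∝ 1/ΔE ∝ 1/(1/n_f² − 1/n_i²), and the Z² and hc factors cancel in the ratio.
λ₁/λ₂ = (1/4² − 1/6²)/(1/3² − 1/5²) = 0.03472/0.07111 = 0.488.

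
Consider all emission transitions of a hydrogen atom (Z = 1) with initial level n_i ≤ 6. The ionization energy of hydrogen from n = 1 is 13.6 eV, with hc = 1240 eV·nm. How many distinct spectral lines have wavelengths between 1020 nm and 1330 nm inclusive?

Enumerate all n_i → n_f pairs with 1 ≤ n_f < n_i ≤ 6 and compute λ = 1240 / [13.6·1·(1/n_f² − 1/n_i²)].
Lines falling in [1020, 1330] nm: 6→3 (1094 nm), 5→3 (1282 nm).

2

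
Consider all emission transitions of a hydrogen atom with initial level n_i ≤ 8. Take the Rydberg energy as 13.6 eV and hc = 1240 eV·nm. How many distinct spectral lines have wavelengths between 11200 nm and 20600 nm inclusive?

2

Enumerate all n_i → n_f pairs with 1 ≤ n_f < n_i ≤ 8 and compute λ = 1240 / [13.6·1·(1/n_f² − 1/n_i²)].
Lines falling in [11200, 20600] nm: 7→6 (12370 nm), 8→7 (19060 nm).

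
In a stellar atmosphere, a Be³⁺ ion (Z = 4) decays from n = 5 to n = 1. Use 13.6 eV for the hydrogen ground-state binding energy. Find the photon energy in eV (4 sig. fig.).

208.9 eV

The Bohr energies scale as Z², so for Z = 4: E_n = −217.6/n² eV.
E_5 = −217.6/25 = −8.704 eV and E_1 = −217.6/1 = −217.6 eV.
The photon energy is |E_5 − E_1| = 208.9 eV.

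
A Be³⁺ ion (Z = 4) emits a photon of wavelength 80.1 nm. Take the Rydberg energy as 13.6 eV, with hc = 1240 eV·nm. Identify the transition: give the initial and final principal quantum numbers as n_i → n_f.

The photon energy is ΔE = hc/λ = 1240 / 80.1 = 15.48 eV.
With Z = 4, ΔE = 217.6 × (1/n_f² − 1/n_i²), so 1/n_f² − 1/n_i² = 0.07114.
Trying n_f = 3 gives 1/n_i² = 0.03997, i.e. n_i ≈ 5; this pair matches.

n_i = 5, n_f = 3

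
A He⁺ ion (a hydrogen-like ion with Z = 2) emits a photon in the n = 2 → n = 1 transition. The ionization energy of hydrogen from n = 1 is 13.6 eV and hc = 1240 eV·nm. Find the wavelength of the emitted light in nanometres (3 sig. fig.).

For Z = 2 the level energies scale as Z², so the effective Rydberg energy is 13.6 × 4 = 54.40 eV.
ΔE = 54.40 × (1/1² − 1/2²) = 54.40 × 0.7500 = 40.80 eV.
λ = hc/ΔE = 1240 / 40.80 = 30.4 nm.

30.4 nm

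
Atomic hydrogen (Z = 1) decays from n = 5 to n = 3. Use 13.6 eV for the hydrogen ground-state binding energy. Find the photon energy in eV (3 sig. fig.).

E_5 = −13.60/25 = −0.5440 eV and E_3 = −13.60/9 = −1.511 eV.
The photon energy is |E_5 − E_3| = 0.967 eV.

0.967 eV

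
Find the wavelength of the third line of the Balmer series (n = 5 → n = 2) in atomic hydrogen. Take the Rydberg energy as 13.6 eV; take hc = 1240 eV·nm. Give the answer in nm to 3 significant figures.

434 nm

The Balmer series terminates on n_f = 2; the third line has n_i = 2+3 = 5.
ΔE = 13.60 × (1/2² − 1/5²) = 2.856 eV.
λ = 1240 / 2.856 = 434 nm.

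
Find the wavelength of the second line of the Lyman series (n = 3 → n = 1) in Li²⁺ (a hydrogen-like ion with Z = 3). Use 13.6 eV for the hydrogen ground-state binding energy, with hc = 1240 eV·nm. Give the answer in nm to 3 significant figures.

The Lyman series terminates on n_f = 1; the second line has n_i = 1+2 = 3.
ΔE = 122.4 × (1/1² − 1/3²) = 108.8 eV.
λ = 1240 / 108.8 = 11.4 nm.

11.4 nm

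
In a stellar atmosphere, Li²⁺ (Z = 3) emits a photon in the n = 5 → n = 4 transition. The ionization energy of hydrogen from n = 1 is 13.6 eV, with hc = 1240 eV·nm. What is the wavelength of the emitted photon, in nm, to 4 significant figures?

450.3 nm

For Z = 3 the level energies scale as Z², so the effective Rydberg energy is 13.6 × 9 = 122.4 eV.
ΔE = 122.4 × (1/4² − 1/5²) = 122.4 × 0.02250 = 2.754 eV.
λ = hc/ΔE = 1240 / 2.754 = 450.3 nm.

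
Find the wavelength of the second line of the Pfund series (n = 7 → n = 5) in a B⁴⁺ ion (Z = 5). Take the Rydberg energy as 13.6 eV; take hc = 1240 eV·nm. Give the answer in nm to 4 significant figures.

186.2 nm

The Pfund series terminates on n_f = 5; the second line has n_i = 5+2 = 7.
ΔE = 340.0 × (1/5² − 1/7²) = 6.661 eV.
λ = 1240 / 6.661 = 186.2 nm.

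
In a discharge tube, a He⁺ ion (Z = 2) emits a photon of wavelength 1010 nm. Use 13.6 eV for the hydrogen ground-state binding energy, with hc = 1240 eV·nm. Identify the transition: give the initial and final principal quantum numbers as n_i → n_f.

The photon energy is ΔE = hc/λ = 1240 / 1010 = 1.228 eV.
With Z = 2, ΔE = 54.40 × (1/n_f² − 1/n_i²), so 1/n_f² − 1/n_i² = 0.02257.
Trying n_f = 4 gives 1/n_i² = 0.03993, i.e. n_i ≈ 5; this pair matches.

n_i = 5, n_f = 4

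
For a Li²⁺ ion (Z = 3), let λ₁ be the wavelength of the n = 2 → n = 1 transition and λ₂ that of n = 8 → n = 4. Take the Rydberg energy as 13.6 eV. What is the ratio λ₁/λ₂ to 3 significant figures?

0.0625

λ ∝ 1/ΔE ∝ 1/(1/n_f² − 1/n_i²), and the Z² and hc factors cancel in the ratio.
λ₁/λ₂ = (1/4² − 1/8²)/(1/1² − 1/2²) = 0.04688/0.7500 = 0.0625.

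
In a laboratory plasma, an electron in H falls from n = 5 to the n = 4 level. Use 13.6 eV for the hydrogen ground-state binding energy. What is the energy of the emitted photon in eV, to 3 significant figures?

E_5 = −13.60/25 = −0.5440 eV and E_4 = −13.60/16 = −0.8500 eV.
The photon energy is |E_5 − E_4| = 0.306 eV.

0.306 eV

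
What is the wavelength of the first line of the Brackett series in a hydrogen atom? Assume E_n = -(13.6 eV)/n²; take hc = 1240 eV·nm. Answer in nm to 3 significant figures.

4050 nm

The Brackett series terminates on n_f = 4; the first line has n_i = 4+1 = 5.
ΔE = 13.60 × (1/4² − 1/5²) = 0.3060 eV.
λ = 1240 / 0.3060 = 4050 nm.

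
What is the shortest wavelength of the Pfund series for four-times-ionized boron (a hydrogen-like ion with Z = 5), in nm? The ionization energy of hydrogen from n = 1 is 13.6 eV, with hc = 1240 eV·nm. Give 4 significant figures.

The Pfund series has lower level n_f = 5; the series limit corresponds to n_i → ∞.
ΔE_max = 13.6 × 25 / 5² = 13.60 eV.
λ_min = 1240 / 13.60 = 91.18 nm.

91.18 nm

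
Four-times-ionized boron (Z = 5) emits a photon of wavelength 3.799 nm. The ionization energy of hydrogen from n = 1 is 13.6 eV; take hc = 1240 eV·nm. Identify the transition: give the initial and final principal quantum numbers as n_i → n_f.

The photon energy is ΔE = hc/λ = 1240 / 3.799 = 326.4 eV.
With Z = 5, ΔE = 340.0 × (1/n_f² − 1/n_i²), so 1/n_f² − 1/n_i² = 0.9600.
Trying n_f = 1 gives 1/n_i² = 0.04000, i.e. n_i ≈ 5; this pair matches.

n_i = 5, n_f = 1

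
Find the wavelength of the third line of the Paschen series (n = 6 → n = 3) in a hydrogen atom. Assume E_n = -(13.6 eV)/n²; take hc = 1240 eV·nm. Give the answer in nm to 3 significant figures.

1090 nm

The Paschen series terminates on n_f = 3; the third line has n_i = 3+3 = 6.
ΔE = 13.60 × (1/3² − 1/6²) = 1.133 eV.
λ = 1240 / 1.133 = 1090 nm.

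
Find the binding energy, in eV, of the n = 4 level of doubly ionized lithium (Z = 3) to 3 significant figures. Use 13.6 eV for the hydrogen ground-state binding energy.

7.65 eV

E_n = −13.6 Z²/n² = −122.4/n² eV for Z = 3.
E_4 = −122.4/16 = −7.65 eV, so ionization (to E = 0) requires 7.65 eV.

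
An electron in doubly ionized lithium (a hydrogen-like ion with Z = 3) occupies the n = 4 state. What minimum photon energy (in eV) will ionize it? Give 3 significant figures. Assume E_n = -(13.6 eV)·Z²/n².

E_n = −13.6 Z²/n² = −122.4/n² eV for Z = 3.
E_4 = −122.4/16 = −7.65 eV, so ionization (to E = 0) requires 7.65 eV.

7.65 eV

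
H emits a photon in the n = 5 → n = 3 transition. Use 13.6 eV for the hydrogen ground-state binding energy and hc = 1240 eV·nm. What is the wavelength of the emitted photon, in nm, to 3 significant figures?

ΔE = 13.60 × (1/3² − 1/5²) = 13.60 × 0.07111 = 0.9671 eV.
λ = hc/ΔE = 1240 / 0.9671 = 1280 nm.
This line belongs to the Paschen series.

1280 nm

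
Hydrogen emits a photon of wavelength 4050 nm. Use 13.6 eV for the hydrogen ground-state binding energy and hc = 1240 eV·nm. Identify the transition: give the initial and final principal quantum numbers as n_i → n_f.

n_i = 5, n_f = 4

The photon energy is ΔE = hc/λ = 1240 / 4050 = 0.3062 eV.
With Z = 1, ΔE = 13.60 × (1/n_f² − 1/n_i²), so 1/n_f² − 1/n_i² = 0.02251.
Trying n_f = 4 gives 1/n_i² = 0.03999, i.e. n_i ≈ 5; this pair matches.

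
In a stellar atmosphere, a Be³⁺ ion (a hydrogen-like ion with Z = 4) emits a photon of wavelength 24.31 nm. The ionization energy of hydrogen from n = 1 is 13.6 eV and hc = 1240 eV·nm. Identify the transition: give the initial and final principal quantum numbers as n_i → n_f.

n_i = 8, n_f = 2

The photon energy is ΔE = hc/λ = 1240 / 24.31 = 51.01 eV.
With Z = 4, ΔE = 217.6 × (1/n_f² − 1/n_i²), so 1/n_f² − 1/n_i² = 0.2344.
Trying n_f = 2 gives 1/n_i² = 0.01559, i.e. n_i ≈ 8; this pair matches.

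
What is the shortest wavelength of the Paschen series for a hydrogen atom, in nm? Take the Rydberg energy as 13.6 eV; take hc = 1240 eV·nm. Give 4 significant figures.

The Paschen series has lower level n_f = 3; the series limit corresponds to n_i → ∞.
ΔE_max = 13.6 × 1 / 3² = 1.511 eV.
λ_min = 1240 / 1.511 = 820.6 nm.

820.6 nm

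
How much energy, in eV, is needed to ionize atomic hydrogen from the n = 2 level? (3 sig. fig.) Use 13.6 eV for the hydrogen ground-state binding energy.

E_2 = −13.60/4 = −3.40 eV, so ionization (to E = 0) requires 3.40 eV.

3.40 eV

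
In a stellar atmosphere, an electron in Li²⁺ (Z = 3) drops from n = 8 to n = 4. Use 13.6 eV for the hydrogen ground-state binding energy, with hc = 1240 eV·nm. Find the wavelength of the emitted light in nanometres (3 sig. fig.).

For Z = 3 the level energies scale as Z², so the effective Rydberg energy is 13.6 × 9 = 122.4 eV.
ΔE = 122.4 × (1/4² − 1/8²) = 122.4 × 0.04688 = 5.738 eV.
λ = hc/ΔE = 1240 / 5.738 = 216 nm.

216 nm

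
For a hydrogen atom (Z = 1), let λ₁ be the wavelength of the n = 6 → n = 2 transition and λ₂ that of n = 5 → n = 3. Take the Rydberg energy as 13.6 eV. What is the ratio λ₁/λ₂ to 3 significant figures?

0.320

λ ∝ 1/ΔE ∝ 1/(1/n_f² − 1/n_i²), and the Z² and hc factors cancel in the ratio.
λ₁/λ₂ = (1/3² − 1/5²)/(1/2² − 1/6²) = 0.07111/0.2222 = 0.320.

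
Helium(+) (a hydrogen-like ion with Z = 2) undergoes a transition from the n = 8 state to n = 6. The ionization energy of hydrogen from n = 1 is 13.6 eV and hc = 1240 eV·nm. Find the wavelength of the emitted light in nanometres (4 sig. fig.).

1876 nm

For Z = 2 the level energies scale as Z², so the effective Rydberg energy is 13.6 × 4 = 54.40 eV.
ΔE = 54.40 × (1/6² − 1/8²) = 54.40 × 0.01215 = 0.6611 eV.
λ = hc/ΔE = 1240 / 0.6611 = 1876 nm.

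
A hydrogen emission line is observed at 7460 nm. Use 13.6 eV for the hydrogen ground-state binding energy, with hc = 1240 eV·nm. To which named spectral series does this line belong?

Pfund

ΔE = 1240/7460 = 0.1662 eV.
This matches 13.6 × (1/5² − 1/6²), so n_f = 5: the Pfund series.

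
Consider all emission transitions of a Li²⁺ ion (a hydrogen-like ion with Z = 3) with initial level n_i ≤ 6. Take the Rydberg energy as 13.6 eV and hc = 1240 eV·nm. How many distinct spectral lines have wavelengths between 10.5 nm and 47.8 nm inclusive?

5

Enumerate all n_i → n_f pairs with 1 ≤ n_f < n_i ≤ 6 and compute λ = 1240 / [13.6·9·(1/n_f² − 1/n_i²)].
Lines falling in [10.5, 47.8] nm: 5→1 (10.55 nm), 4→1 (10.81 nm), 3→1 (11.40 nm), 2→1 (13.51 nm), 6→2 (45.59 nm).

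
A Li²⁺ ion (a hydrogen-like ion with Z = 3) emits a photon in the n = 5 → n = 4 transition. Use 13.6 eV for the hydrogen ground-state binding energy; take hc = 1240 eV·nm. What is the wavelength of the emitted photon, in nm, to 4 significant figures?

450.3 nm

For Z = 3 the level energies scale as Z², so the effective Rydberg energy is 13.6 × 9 = 122.4 eV.
ΔE = 122.4 × (1/4² − 1/5²) = 122.4 × 0.02250 = 2.754 eV.
λ = hc/ΔE = 1240 / 2.754 = 450.3 nm.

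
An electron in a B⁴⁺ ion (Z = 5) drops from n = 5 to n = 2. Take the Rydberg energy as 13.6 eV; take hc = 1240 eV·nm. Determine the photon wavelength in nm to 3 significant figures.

17.4 nm

For Z = 5 the level energies scale as Z², so the effective Rydberg energy is 13.6 × 25 = 340.0 eV.
ΔE = 340.0 × (1/2² − 1/5²) = 340.0 × 0.2100 = 71.40 eV.
λ = hc/ΔE = 1240 / 71.40 = 17.4 nm.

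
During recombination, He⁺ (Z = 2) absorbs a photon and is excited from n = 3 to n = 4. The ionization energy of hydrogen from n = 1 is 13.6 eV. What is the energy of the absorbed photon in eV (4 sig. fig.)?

2.644 eV

The Bohr energies scale as Z², so for Z = 2: E_n = −54.40/n² eV.
E_4 = −54.40/16 = −3.400 eV and E_3 = −54.40/9 = −6.044 eV.
The photon energy is |E_4 − E_3| = 2.644 eV.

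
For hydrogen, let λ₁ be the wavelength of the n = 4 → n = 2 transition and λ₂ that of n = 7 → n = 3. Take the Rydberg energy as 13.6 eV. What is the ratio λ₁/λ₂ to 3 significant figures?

λ ∝ 1/ΔE ∝ 1/(1/n_f² − 1/n_i²), and the Z² and hc factors cancel in the ratio.
λ₁/λ₂ = (1/3² − 1/7²)/(1/2² − 1/4²) = 0.09070/0.1875 = 0.484.

0.484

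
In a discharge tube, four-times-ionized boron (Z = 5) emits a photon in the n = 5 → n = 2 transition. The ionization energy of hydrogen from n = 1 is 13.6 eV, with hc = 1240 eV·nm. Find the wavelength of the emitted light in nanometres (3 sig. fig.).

For Z = 5 the level energies scale as Z², so the effective Rydberg energy is 13.6 × 25 = 340.0 eV.
ΔE = 340.0 × (1/2² − 1/5²) = 340.0 × 0.2100 = 71.40 eV.
λ = hc/ΔE = 1240 / 71.40 = 17.4 nm.

17.4 nm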